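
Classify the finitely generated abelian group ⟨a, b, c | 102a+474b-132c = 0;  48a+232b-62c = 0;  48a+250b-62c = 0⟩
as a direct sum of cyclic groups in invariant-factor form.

rank_ℚ(R)=3; free=3−3=0
SNF(R) diag = [2, 6, 18] → torsion [2, 6, 18]

Answer: M ≅ ℤ/2 ⊕ ℤ/6 ⊕ ℤ/18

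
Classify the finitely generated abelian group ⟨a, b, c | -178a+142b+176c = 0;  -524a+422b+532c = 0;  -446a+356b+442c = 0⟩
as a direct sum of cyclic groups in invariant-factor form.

Answer: M ≅ ℤ/2 ⊕ ℤ/6 ⊕ ℤ/18

Derivation:
rank_ℚ(R)=3; free=3−3=0
SNF(R) diag = [2, 6, 18] → torsion [2, 6, 18]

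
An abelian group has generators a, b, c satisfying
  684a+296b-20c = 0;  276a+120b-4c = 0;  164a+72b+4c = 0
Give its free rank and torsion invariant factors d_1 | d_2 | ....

rank_ℚ(R)=3; free=3−3=0
SNF(R) diag = [4, 8, 16] → torsion [4, 8, 16]

Answer: M ≅ ℤ/4 ⊕ ℤ/8 ⊕ ℤ/16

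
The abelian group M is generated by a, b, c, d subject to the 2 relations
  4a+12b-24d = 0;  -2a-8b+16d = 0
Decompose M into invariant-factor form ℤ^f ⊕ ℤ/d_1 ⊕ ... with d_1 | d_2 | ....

rank_ℚ(R)=2; free=4−2=2
SNF(R) diag = [2, 4] → torsion [2, 4]

Answer: M ≅ ℤ^2 ⊕ ℤ/2 ⊕ ℤ/4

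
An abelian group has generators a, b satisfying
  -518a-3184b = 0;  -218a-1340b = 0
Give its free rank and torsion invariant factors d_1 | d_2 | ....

Answer: M ≅ ℤ/2 ⊕ ℤ/4

Derivation:
rank_ℚ(R)=2; free=2−2=0
SNF(R) diag = [2, 4] → torsion [2, 4]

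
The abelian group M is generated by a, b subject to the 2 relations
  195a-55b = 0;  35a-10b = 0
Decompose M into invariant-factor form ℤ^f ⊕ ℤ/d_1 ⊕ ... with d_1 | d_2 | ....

rank_ℚ(R)=2; free=2−2=0
SNF(R) diag = [5, 5] → torsion [5, 5]

Answer: M ≅ ℤ/5 ⊕ ℤ/5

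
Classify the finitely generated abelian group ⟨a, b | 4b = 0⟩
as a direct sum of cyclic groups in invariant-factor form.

Answer: M ≅ ℤ^1 ⊕ ℤ/4

Derivation:
rank_ℚ(R)=1; free=2−1=1
SNF(R) diag = [4] → torsion [4]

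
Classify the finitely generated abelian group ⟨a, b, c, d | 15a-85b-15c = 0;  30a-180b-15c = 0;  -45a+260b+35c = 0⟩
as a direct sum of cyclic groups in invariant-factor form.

rank_ℚ(R)=3; free=4−3=1
SNF(R) diag = [5, 5, 15] → torsion [5, 5, 15]

Answer: M ≅ ℤ^1 ⊕ ℤ/5 ⊕ ℤ/5 ⊕ ℤ/15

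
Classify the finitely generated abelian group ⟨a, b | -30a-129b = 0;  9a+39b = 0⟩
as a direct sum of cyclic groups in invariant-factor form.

rank_ℚ(R)=2; free=2−2=0
SNF(R) diag = [3, 3] → torsion [3, 3]

Answer: M ≅ ℤ/3 ⊕ ℤ/3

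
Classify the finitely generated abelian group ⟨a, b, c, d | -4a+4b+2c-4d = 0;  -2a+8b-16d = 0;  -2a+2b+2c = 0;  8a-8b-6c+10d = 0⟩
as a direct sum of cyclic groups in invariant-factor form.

rank_ℚ(R)=4; free=4−4=0
SNF(R) diag = [2, 2, 6, 6] → torsion [2, 2, 6, 6]

Answer: M ≅ ℤ/2 ⊕ ℤ/2 ⊕ ℤ/6 ⊕ ℤ/6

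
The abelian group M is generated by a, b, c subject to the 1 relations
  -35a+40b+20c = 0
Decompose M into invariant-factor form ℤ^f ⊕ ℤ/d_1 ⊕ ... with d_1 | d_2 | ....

rank_ℚ(R)=1; free=3−1=2
SNF(R) diag = [5] → torsion [5]

Answer: M ≅ ℤ^2 ⊕ ℤ/5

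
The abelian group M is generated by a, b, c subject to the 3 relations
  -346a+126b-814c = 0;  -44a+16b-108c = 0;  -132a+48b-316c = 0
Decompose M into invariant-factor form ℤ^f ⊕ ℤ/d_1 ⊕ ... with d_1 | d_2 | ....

Answer: M ≅ ℤ/2 ⊕ ℤ/4 ⊕ ℤ/8

Derivation:
rank_ℚ(R)=3; free=3−3=0
SNF(R) diag = [2, 4, 8] → torsion [2, 4, 8]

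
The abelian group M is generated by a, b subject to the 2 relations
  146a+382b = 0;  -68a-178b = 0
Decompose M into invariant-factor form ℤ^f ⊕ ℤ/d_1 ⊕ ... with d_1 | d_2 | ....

rank_ℚ(R)=2; free=2−2=0
SNF(R) diag = [2, 6] → torsion [2, 6]

Answer: M ≅ ℤ/2 ⊕ ℤ/6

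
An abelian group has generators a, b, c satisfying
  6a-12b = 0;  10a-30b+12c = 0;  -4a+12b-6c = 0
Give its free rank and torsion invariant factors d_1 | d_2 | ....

rank_ℚ(R)=3; free=3−3=0
SNF(R) diag = [2, 6, 6] → torsion [2, 6, 6]

Answer: M ≅ ℤ/2 ⊕ ℤ/6 ⊕ ℤ/6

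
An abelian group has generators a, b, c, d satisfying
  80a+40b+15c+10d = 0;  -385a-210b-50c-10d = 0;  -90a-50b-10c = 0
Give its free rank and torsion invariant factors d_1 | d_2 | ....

Answer: M ≅ ℤ^1 ⊕ ℤ/5 ⊕ ℤ/5 ⊕ ℤ/10

Derivation:
rank_ℚ(R)=3; free=4−3=1
SNF(R) diag = [5, 5, 10] → torsion [5, 5, 10]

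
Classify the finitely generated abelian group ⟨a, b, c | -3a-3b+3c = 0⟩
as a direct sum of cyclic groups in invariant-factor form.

Answer: M ≅ ℤ^2 ⊕ ℤ/3

Derivation:
rank_ℚ(R)=1; free=3−1=2
SNF(R) diag = [3] → torsion [3]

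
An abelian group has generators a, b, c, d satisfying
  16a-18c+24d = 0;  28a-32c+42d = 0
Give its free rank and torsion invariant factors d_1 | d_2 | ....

rank_ℚ(R)=2; free=4−2=2
SNF(R) diag = [2, 2] → torsion [2, 2]

Answer: M ≅ ℤ^2 ⊕ ℤ/2 ⊕ ℤ/2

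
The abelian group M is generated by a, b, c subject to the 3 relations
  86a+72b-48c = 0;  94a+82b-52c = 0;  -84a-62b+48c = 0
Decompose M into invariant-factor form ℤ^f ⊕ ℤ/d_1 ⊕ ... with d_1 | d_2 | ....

Answer: M ≅ ℤ/2 ⊕ ℤ/2 ⊕ ℤ/4

Derivation:
rank_ℚ(R)=3; free=3−3=0
SNF(R) diag = [2, 2, 4] → torsion [2, 2, 4]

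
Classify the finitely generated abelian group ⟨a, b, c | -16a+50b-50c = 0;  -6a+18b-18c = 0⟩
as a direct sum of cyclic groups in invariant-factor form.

rank_ℚ(R)=2; free=3−2=1
SNF(R) diag = [2, 6] → torsion [2, 6]

Answer: M ≅ ℤ^1 ⊕ ℤ/2 ⊕ ℤ/6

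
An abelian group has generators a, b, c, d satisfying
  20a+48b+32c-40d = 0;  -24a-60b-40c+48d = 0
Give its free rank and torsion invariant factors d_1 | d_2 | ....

rank_ℚ(R)=2; free=4−2=2
SNF(R) diag = [4, 4] → torsion [4, 4]

Answer: M ≅ ℤ^2 ⊕ ℤ/4 ⊕ ℤ/4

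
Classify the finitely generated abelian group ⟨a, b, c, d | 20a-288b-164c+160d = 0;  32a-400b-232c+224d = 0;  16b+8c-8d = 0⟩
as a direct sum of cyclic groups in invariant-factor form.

rank_ℚ(R)=3; free=4−3=1
SNF(R) diag = [4, 8, 8] → torsion [4, 8, 8]

Answer: M ≅ ℤ^1 ⊕ ℤ/4 ⊕ ℤ/8 ⊕ ℤ/8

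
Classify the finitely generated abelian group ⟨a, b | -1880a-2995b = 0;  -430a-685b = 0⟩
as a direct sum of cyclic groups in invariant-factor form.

Answer: M ≅ ℤ/5 ⊕ ℤ/10

Derivation:
rank_ℚ(R)=2; free=2−2=0
SNF(R) diag = [5, 10] → torsion [5, 10]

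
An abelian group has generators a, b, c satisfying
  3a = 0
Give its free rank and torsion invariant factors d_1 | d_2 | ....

rank_ℚ(R)=1; free=3−1=2
SNF(R) diag = [3] → torsion [3]

Answer: M ≅ ℤ^2 ⊕ ℤ/3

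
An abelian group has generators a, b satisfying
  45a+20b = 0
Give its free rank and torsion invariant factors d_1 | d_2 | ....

rank_ℚ(R)=1; free=2−1=1
SNF(R) diag = [5] → torsion [5]

Answer: M ≅ ℤ^1 ⊕ ℤ/5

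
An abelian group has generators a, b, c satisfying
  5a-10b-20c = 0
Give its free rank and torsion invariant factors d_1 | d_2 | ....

Answer: M ≅ ℤ^2 ⊕ ℤ/5

Derivation:
rank_ℚ(R)=1; free=3−1=2
SNF(R) diag = [5] → torsion [5]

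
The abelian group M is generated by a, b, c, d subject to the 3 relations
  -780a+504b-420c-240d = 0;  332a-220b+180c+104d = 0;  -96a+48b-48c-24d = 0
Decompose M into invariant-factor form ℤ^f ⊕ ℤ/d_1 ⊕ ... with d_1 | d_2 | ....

Answer: M ≅ ℤ^1 ⊕ ℤ/4 ⊕ ℤ/12 ⊕ ℤ/24

Derivation:
rank_ℚ(R)=3; free=4−3=1
SNF(R) diag = [4, 12, 24] → torsion [4, 12, 24]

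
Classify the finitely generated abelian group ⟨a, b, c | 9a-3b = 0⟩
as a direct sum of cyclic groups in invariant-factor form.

Answer: M ≅ ℤ^2 ⊕ ℤ/3

Derivation:
rank_ℚ(R)=1; free=3−1=2
SNF(R) diag = [3] → torsion [3]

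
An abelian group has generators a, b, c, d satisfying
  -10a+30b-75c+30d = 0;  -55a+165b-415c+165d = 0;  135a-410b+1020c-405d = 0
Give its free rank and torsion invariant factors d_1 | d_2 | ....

rank_ℚ(R)=3; free=4−3=1
SNF(R) diag = [5, 5, 5] → torsion [5, 5, 5]

Answer: M ≅ ℤ^1 ⊕ ℤ/5 ⊕ ℤ/5 ⊕ ℤ/5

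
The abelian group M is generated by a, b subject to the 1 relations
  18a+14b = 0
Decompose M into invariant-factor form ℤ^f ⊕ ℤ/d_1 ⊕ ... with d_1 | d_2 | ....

Answer: M ≅ ℤ^1 ⊕ ℤ/2

Derivation:
rank_ℚ(R)=1; free=2−1=1
SNF(R) diag = [2] → torsion [2]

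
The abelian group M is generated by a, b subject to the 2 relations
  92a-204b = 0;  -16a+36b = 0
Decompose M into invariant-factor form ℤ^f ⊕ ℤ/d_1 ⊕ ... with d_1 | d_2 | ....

Answer: M ≅ ℤ/4 ⊕ ℤ/12

Derivation:
rank_ℚ(R)=2; free=2−2=0
SNF(R) diag = [4, 12] → torsion [4, 12]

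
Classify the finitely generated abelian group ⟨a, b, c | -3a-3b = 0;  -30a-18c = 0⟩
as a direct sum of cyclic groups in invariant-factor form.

Answer: M ≅ ℤ^1 ⊕ ℤ/3 ⊕ ℤ/6

Derivation:
rank_ℚ(R)=2; free=3−2=1
SNF(R) diag = [3, 6] → torsion [3, 6]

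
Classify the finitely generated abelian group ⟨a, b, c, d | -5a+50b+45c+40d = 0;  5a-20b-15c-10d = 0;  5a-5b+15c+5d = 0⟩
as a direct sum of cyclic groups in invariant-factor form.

Answer: M ≅ ℤ^1 ⊕ ℤ/5 ⊕ ℤ/15 ⊕ ℤ/30

Derivation:
rank_ℚ(R)=3; free=4−3=1
SNF(R) diag = [5, 15, 30] → torsion [5, 15, 30]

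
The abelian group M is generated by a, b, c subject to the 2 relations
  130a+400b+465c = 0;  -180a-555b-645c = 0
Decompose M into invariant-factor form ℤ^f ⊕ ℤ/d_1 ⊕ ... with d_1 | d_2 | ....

rank_ℚ(R)=2; free=3−2=1
SNF(R) diag = [5, 15] → torsion [5, 15]

Answer: M ≅ ℤ^1 ⊕ ℤ/5 ⊕ ℤ/15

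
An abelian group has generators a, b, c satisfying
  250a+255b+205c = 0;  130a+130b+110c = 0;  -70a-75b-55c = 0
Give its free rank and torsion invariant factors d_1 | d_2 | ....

Answer: M ≅ ℤ/5 ⊕ ℤ/10 ⊕ ℤ/30

Derivation:
rank_ℚ(R)=3; free=3−3=0
SNF(R) diag = [5, 10, 30] → torsion [5, 10, 30]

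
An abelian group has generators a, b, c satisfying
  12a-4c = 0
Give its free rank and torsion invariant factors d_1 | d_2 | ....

Answer: M ≅ ℤ^2 ⊕ ℤ/4

Derivation:
rank_ℚ(R)=1; free=3−1=2
SNF(R) diag = [4] → torsion [4]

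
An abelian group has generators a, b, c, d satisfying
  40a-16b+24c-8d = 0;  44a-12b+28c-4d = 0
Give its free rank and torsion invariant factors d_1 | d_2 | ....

rank_ℚ(R)=2; free=4−2=2
SNF(R) diag = [4, 8] → torsion [4, 8]

Answer: M ≅ ℤ^2 ⊕ ℤ/4 ⊕ ℤ/8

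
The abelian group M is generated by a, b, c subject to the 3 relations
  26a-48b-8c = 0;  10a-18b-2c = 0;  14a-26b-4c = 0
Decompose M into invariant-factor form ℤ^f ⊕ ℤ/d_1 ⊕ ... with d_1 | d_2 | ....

rank_ℚ(R)=3; free=3−3=0
SNF(R) diag = [2, 2, 2] → torsion [2, 2, 2]

Answer: M ≅ ℤ/2 ⊕ ℤ/2 ⊕ ℤ/2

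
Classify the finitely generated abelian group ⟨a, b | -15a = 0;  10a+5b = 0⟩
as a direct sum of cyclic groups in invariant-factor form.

Answer: M ≅ ℤ/5 ⊕ ℤ/15

Derivation:
rank_ℚ(R)=2; free=2−2=0
SNF(R) diag = [5, 15] → torsion [5, 15]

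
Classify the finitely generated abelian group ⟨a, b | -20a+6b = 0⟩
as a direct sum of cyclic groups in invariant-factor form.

rank_ℚ(R)=1; free=2−1=1
SNF(R) diag = [2] → torsion [2]

Answer: M ≅ ℤ^1 ⊕ ℤ/2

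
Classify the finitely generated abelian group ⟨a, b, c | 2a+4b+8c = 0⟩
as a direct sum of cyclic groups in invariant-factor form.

Answer: M ≅ ℤ^2 ⊕ ℤ/2

Derivation:
rank_ℚ(R)=1; free=3−1=2
SNF(R) diag = [2] → torsion [2]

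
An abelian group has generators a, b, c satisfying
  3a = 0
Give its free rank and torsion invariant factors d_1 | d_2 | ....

Answer: M ≅ ℤ^2 ⊕ ℤ/3

Derivation:
rank_ℚ(R)=1; free=3−1=2
SNF(R) diag = [3] → torsion [3]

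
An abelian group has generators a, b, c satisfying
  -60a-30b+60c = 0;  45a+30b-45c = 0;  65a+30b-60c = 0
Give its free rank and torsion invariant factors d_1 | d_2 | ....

Answer: M ≅ ℤ/5 ⊕ ℤ/15 ⊕ ℤ/30

Derivation:
rank_ℚ(R)=3; free=3−3=0
SNF(R) diag = [5, 15, 30] → torsion [5, 15, 30]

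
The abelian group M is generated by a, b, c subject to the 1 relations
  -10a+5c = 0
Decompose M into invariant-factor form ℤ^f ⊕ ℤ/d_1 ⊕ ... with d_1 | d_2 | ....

Answer: M ≅ ℤ^2 ⊕ ℤ/5

Derivation:
rank_ℚ(R)=1; free=3−1=2
SNF(R) diag = [5] → torsion [5]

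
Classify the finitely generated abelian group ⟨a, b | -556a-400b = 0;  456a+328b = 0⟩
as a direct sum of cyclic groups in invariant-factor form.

Answer: M ≅ ℤ/4 ⊕ ℤ/8

Derivation:
rank_ℚ(R)=2; free=2−2=0
SNF(R) diag = [4, 8] → torsion [4, 8]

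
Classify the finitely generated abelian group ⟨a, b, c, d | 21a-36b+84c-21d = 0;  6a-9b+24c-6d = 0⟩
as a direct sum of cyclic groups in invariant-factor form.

Answer: M ≅ ℤ^2 ⊕ ℤ/3 ⊕ ℤ/9

Derivation:
rank_ℚ(R)=2; free=4−2=2
SNF(R) diag = [3, 9] → torsion [3, 9]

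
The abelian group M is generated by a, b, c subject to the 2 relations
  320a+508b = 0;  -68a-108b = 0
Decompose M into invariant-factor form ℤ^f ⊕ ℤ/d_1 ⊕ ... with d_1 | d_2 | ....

Answer: M ≅ ℤ^1 ⊕ ℤ/4 ⊕ ℤ/4

Derivation:
rank_ℚ(R)=2; free=3−2=1
SNF(R) diag = [4, 4] → torsion [4, 4]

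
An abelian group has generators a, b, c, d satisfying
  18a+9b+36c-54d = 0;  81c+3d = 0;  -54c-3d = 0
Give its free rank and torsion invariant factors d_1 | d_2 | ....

rank_ℚ(R)=3; free=4−3=1
SNF(R) diag = [3, 9, 27] → torsion [3, 9, 27]

Answer: M ≅ ℤ^1 ⊕ ℤ/3 ⊕ ℤ/9 ⊕ ℤ/27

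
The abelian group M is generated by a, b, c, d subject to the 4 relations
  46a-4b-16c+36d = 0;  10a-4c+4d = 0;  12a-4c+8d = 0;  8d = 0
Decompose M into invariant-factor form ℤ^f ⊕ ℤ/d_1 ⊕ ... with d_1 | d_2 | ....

rank_ℚ(R)=4; free=4−4=0
SNF(R) diag = [2, 4, 4, 8] → torsion [2, 4, 4, 8]

Answer: M ≅ ℤ/2 ⊕ ℤ/4 ⊕ ℤ/4 ⊕ ℤ/8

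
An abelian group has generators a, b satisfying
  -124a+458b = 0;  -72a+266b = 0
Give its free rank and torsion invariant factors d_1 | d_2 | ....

rank_ℚ(R)=2; free=2−2=0
SNF(R) diag = [2, 4] → torsion [2, 4]

Answer: M ≅ ℤ/2 ⊕ ℤ/4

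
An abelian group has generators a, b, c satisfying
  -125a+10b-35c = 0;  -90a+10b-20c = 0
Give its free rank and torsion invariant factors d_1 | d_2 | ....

rank_ℚ(R)=2; free=3−2=1
SNF(R) diag = [5, 10] → torsion [5, 10]

Answer: M ≅ ℤ^1 ⊕ ℤ/5 ⊕ ℤ/10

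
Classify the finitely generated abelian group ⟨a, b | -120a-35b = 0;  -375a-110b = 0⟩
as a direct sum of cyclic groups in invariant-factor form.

rank_ℚ(R)=2; free=2−2=0
SNF(R) diag = [5, 15] → torsion [5, 15]

Answer: M ≅ ℤ/5 ⊕ ℤ/15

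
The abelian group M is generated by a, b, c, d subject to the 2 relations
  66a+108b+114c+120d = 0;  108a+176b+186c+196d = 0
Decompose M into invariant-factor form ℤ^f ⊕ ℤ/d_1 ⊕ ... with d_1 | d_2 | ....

Answer: M ≅ ℤ^2 ⊕ ℤ/2 ⊕ ℤ/6

Derivation:
rank_ℚ(R)=2; free=4−2=2
SNF(R) diag = [2, 6] → torsion [2, 6]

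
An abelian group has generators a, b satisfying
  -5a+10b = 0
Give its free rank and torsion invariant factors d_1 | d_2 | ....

Answer: M ≅ ℤ^1 ⊕ ℤ/5

Derivation:
rank_ℚ(R)=1; free=2−1=1
SNF(R) diag = [5] → torsion [5]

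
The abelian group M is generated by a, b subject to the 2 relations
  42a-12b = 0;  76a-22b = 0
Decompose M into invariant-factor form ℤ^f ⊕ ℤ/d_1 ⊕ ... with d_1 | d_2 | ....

Answer: M ≅ ℤ/2 ⊕ ℤ/6

Derivation:
rank_ℚ(R)=2; free=2−2=0
SNF(R) diag = [2, 6] → torsion [2, 6]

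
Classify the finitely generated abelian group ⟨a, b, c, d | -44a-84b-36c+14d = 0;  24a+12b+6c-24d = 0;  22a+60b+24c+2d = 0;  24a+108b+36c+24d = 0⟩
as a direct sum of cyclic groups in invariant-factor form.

rank_ℚ(R)=4; free=4−4=0
SNF(R) diag = [2, 6, 6, 12] → torsion [2, 6, 6, 12]

Answer: M ≅ ℤ/2 ⊕ ℤ/6 ⊕ ℤ/6 ⊕ ℤ/12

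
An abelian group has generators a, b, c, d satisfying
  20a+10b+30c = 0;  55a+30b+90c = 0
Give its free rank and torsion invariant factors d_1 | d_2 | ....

rank_ℚ(R)=2; free=4−2=2
SNF(R) diag = [5, 10] → torsion [5, 10]

Answer: M ≅ ℤ^2 ⊕ ℤ/5 ⊕ ℤ/10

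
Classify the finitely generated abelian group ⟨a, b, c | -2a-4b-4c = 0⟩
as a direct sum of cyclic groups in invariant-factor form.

rank_ℚ(R)=1; free=3−1=2
SNF(R) diag = [2] → torsion [2]

Answer: M ≅ ℤ^2 ⊕ ℤ/2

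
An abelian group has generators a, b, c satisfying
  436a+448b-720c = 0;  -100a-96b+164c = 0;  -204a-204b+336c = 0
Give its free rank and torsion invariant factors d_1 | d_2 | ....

rank_ℚ(R)=3; free=3−3=0
SNF(R) diag = [4, 4, 12] → torsion [4, 4, 12]

Answer: M ≅ ℤ/4 ⊕ ℤ/4 ⊕ ℤ/12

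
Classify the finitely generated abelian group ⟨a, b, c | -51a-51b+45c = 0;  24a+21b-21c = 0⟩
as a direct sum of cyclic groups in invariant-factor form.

Answer: M ≅ ℤ^1 ⊕ ℤ/3 ⊕ ℤ/3

Derivation:
rank_ℚ(R)=2; free=3−2=1
SNF(R) diag = [3, 3] → torsion [3, 3]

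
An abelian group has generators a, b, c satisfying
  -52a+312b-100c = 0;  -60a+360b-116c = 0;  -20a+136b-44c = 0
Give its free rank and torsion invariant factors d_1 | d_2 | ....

Answer: M ≅ ℤ/4 ⊕ ℤ/8 ⊕ ℤ/16

Derivation:
rank_ℚ(R)=3; free=3−3=0
SNF(R) diag = [4, 8, 16] → torsion [4, 8, 16]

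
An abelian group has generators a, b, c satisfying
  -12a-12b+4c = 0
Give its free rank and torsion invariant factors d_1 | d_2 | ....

Answer: M ≅ ℤ^2 ⊕ ℤ/4

Derivation:
rank_ℚ(R)=1; free=3−1=2
SNF(R) diag = [4] → torsion [4]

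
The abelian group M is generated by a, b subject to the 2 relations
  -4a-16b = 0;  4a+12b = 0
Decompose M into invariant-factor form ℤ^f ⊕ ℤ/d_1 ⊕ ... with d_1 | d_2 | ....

rank_ℚ(R)=2; free=2−2=0
SNF(R) diag = [4, 4] → torsion [4, 4]

Answer: M ≅ ℤ/4 ⊕ ℤ/4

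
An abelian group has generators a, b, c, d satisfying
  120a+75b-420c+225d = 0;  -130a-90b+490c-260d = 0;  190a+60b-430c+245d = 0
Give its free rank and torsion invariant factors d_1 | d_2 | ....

Answer: M ≅ ℤ^1 ⊕ ℤ/5 ⊕ ℤ/15 ⊕ ℤ/30

Derivation:
rank_ℚ(R)=3; free=4−3=1
SNF(R) diag = [5, 15, 30] → torsion [5, 15, 30]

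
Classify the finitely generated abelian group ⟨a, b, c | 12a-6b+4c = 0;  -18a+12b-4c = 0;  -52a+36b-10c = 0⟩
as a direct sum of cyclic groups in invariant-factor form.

rank_ℚ(R)=3; free=3−3=0
SNF(R) diag = [2, 2, 6] → torsion [2, 2, 6]

Answer: M ≅ ℤ/2 ⊕ ℤ/2 ⊕ ℤ/6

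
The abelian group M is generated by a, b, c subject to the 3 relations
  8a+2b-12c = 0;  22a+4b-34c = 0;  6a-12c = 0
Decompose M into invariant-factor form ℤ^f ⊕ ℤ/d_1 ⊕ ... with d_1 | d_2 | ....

Answer: M ≅ ℤ/2 ⊕ ℤ/2 ⊕ ℤ/6

Derivation:
rank_ℚ(R)=3; free=3−3=0
SNF(R) diag = [2, 2, 6] → torsion [2, 2, 6]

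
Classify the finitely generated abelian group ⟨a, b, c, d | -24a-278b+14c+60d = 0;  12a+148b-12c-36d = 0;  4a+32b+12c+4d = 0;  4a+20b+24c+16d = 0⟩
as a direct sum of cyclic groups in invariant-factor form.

rank_ℚ(R)=4; free=4−4=0
SNF(R) diag = [2, 4, 4, 12] → torsion [2, 4, 4, 12]

Answer: M ≅ ℤ/2 ⊕ ℤ/4 ⊕ ℤ/4 ⊕ ℤ/12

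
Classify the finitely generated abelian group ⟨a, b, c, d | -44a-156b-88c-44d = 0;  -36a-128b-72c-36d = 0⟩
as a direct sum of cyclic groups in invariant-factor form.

rank_ℚ(R)=2; free=4−2=2
SNF(R) diag = [4, 4] → torsion [4, 4]

Answer: M ≅ ℤ^2 ⊕ ℤ/4 ⊕ ℤ/4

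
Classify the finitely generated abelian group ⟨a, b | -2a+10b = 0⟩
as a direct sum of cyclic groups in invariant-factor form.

rank_ℚ(R)=1; free=2−1=1
SNF(R) diag = [2] → torsion [2]

Answer: M ≅ ℤ^1 ⊕ ℤ/2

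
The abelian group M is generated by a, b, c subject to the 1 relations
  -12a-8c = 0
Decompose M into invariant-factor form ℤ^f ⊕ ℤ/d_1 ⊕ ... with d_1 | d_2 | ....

rank_ℚ(R)=1; free=3−1=2
SNF(R) diag = [4] → torsion [4]

Answer: M ≅ ℤ^2 ⊕ ℤ/4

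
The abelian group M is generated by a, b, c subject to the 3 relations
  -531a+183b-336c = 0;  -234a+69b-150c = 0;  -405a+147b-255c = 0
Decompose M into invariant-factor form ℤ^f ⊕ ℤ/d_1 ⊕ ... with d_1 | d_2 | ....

rank_ℚ(R)=3; free=3−3=0
SNF(R) diag = [3, 9, 9] → torsion [3, 9, 9]

Answer: M ≅ ℤ/3 ⊕ ℤ/9 ⊕ ℤ/9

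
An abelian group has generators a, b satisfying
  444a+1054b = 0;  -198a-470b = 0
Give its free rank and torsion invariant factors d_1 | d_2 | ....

rank_ℚ(R)=2; free=2−2=0
SNF(R) diag = [2, 6] → torsion [2, 6]

Answer: M ≅ ℤ/2 ⊕ ℤ/6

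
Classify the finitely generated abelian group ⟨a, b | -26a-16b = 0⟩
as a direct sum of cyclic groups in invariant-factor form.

Answer: M ≅ ℤ^1 ⊕ ℤ/2

Derivation:
rank_ℚ(R)=1; free=2−1=1
SNF(R) diag = [2] → torsion [2]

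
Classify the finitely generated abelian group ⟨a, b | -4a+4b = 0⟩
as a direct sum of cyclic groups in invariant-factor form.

rank_ℚ(R)=1; free=2−1=1
SNF(R) diag = [4] → torsion [4]

Answer: M ≅ ℤ^1 ⊕ ℤ/4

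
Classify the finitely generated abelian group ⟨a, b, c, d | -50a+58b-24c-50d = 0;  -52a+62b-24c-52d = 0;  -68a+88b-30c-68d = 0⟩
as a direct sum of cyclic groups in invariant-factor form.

Answer: M ≅ ℤ^1 ⊕ ℤ/2 ⊕ ℤ/6 ⊕ ℤ/18

Derivation:
rank_ℚ(R)=3; free=4−3=1
SNF(R) diag = [2, 6, 18] → torsion [2, 6, 18]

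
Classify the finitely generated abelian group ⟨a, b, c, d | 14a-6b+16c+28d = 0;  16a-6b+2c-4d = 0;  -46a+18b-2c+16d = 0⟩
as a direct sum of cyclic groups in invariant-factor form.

rank_ℚ(R)=3; free=4−3=1
SNF(R) diag = [2, 6, 18] → torsion [2, 6, 18]

Answer: M ≅ ℤ^1 ⊕ ℤ/2 ⊕ ℤ/6 ⊕ ℤ/18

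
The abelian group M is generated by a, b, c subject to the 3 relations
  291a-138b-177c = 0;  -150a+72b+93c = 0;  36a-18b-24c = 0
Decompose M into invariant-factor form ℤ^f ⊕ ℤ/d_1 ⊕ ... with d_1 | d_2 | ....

Answer: M ≅ ℤ/3 ⊕ ℤ/3 ⊕ ℤ/6

Derivation:
rank_ℚ(R)=3; free=3−3=0
SNF(R) diag = [3, 3, 6] → torsion [3, 3, 6]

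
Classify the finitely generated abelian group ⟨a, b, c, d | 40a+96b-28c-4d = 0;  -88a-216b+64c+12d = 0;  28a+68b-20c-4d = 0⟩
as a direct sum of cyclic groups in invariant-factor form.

rank_ℚ(R)=3; free=4−3=1
SNF(R) diag = [4, 4, 4] → torsion [4, 4, 4]

Answer: M ≅ ℤ^1 ⊕ ℤ/4 ⊕ ℤ/4 ⊕ ℤ/4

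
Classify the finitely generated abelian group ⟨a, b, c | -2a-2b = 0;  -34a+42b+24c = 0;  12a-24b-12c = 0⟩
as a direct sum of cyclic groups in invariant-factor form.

rank_ℚ(R)=3; free=3−3=0
SNF(R) diag = [2, 4, 12] → torsion [2, 4, 12]

Answer: M ≅ ℤ/2 ⊕ ℤ/4 ⊕ ℤ/12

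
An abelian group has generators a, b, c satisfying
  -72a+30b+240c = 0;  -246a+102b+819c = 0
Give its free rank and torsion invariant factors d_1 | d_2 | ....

rank_ℚ(R)=2; free=3−2=1
SNF(R) diag = [3, 6] → torsion [3, 6]

Answer: M ≅ ℤ^1 ⊕ ℤ/3 ⊕ ℤ/6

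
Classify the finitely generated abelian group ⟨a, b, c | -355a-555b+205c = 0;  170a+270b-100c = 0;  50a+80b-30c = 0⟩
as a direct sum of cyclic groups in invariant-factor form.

rank_ℚ(R)=3; free=3−3=0
SNF(R) diag = [5, 10, 10] → torsion [5, 10, 10]

Answer: M ≅ ℤ/5 ⊕ ℤ/10 ⊕ ℤ/10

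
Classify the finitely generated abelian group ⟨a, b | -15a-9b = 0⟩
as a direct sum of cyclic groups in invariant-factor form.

Answer: M ≅ ℤ^1 ⊕ ℤ/3

Derivation:
rank_ℚ(R)=1; free=2−1=1
SNF(R) diag = [3] → torsion [3]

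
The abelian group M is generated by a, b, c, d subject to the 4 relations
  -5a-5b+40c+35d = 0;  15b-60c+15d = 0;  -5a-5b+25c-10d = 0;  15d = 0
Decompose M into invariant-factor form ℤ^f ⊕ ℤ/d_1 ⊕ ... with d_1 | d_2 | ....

Answer: M ≅ ℤ/5 ⊕ ℤ/15 ⊕ ℤ/15 ⊕ ℤ/15

Derivation:
rank_ℚ(R)=4; free=4−4=0
SNF(R) diag = [5, 15, 15, 15] → torsion [5, 15, 15, 15]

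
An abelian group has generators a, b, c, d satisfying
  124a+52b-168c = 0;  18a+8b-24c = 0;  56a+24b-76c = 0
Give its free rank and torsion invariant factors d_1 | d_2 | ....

Answer: M ≅ ℤ^1 ⊕ ℤ/2 ⊕ ℤ/4 ⊕ ℤ/4

Derivation:
rank_ℚ(R)=3; free=4−3=1
SNF(R) diag = [2, 4, 4] → torsion [2, 4, 4]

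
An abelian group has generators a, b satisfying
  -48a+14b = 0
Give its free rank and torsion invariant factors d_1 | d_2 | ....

rank_ℚ(R)=1; free=2−1=1
SNF(R) diag = [2] → torsion [2]

Answer: M ≅ ℤ^1 ⊕ ℤ/2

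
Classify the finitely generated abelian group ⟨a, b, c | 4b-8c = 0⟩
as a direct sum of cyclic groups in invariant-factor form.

Answer: M ≅ ℤ^2 ⊕ ℤ/4

Derivation:
rank_ℚ(R)=1; free=3−1=2
SNF(R) diag = [4] → torsion [4]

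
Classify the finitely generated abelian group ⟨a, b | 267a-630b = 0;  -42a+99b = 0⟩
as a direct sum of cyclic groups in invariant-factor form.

Answer: M ≅ ℤ/3 ⊕ ℤ/9

Derivation:
rank_ℚ(R)=2; free=2−2=0
SNF(R) diag = [3, 9] → torsion [3, 9]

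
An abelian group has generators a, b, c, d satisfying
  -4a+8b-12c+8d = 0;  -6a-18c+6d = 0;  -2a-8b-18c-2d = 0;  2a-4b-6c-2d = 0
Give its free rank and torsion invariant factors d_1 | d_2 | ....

Answer: M ≅ ℤ/2 ⊕ ℤ/4 ⊕ ℤ/12 ⊕ ℤ/12

Derivation:
rank_ℚ(R)=4; free=4−4=0
SNF(R) diag = [2, 4, 12, 12] → torsion [2, 4, 12, 12]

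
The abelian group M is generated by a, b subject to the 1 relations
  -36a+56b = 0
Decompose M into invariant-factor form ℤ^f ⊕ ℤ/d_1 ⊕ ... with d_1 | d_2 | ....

Answer: M ≅ ℤ^1 ⊕ ℤ/4

Derivation:
rank_ℚ(R)=1; free=2−1=1
SNF(R) diag = [4] → torsion [4]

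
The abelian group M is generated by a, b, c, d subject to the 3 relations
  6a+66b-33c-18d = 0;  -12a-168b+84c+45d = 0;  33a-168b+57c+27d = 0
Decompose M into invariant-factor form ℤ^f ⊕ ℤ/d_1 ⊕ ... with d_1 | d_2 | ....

rank_ℚ(R)=3; free=4−3=1
SNF(R) diag = [3, 9, 27] → torsion [3, 9, 27]

Answer: M ≅ ℤ^1 ⊕ ℤ/3 ⊕ ℤ/9 ⊕ ℤ/27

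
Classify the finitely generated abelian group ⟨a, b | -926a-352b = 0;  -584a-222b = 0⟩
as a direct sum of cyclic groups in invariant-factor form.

Answer: M ≅ ℤ/2 ⊕ ℤ/2

Derivation:
rank_ℚ(R)=2; free=2−2=0
SNF(R) diag = [2, 2] → torsion [2, 2]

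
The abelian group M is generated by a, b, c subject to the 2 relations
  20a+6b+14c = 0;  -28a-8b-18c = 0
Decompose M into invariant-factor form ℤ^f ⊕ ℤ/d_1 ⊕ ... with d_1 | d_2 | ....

Answer: M ≅ ℤ^1 ⊕ ℤ/2 ⊕ ℤ/2

Derivation:
rank_ℚ(R)=2; free=3−2=1
SNF(R) diag = [2, 2] → torsion [2, 2]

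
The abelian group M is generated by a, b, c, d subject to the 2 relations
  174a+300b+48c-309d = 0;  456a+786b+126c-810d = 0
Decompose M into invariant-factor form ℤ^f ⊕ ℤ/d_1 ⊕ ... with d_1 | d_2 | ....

rank_ℚ(R)=2; free=4−2=2
SNF(R) diag = [3, 6] → torsion [3, 6]

Answer: M ≅ ℤ^2 ⊕ ℤ/3 ⊕ ℤ/6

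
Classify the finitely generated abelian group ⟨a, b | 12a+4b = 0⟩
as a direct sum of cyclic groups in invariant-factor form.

Answer: M ≅ ℤ^1 ⊕ ℤ/4

Derivation:
rank_ℚ(R)=1; free=2−1=1
SNF(R) diag = [4] → torsion [4]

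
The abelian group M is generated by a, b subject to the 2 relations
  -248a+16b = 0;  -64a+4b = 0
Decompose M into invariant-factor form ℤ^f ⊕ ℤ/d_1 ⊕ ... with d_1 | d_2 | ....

rank_ℚ(R)=2; free=2−2=0
SNF(R) diag = [4, 8] → torsion [4, 8]

Answer: M ≅ ℤ/4 ⊕ ℤ/8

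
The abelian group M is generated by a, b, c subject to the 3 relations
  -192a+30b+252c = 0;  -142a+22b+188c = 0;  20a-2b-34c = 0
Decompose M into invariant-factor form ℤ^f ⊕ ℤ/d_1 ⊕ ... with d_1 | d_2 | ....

Answer: M ≅ ℤ/2 ⊕ ℤ/6 ⊕ ℤ/6

Derivation:
rank_ℚ(R)=3; free=3−3=0
SNF(R) diag = [2, 6, 6] → torsion [2, 6, 6]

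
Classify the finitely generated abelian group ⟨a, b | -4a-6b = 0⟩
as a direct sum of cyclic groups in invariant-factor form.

rank_ℚ(R)=1; free=2−1=1
SNF(R) diag = [2] → torsion [2]

Answer: M ≅ ℤ^1 ⊕ ℤ/2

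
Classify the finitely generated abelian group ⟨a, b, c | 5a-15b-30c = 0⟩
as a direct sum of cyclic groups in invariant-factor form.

rank_ℚ(R)=1; free=3−1=2
SNF(R) diag = [5] → torsion [5]

Answer: M ≅ ℤ^2 ⊕ ℤ/5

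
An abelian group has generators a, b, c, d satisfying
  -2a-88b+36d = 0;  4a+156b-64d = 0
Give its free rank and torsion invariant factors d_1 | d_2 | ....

rank_ℚ(R)=2; free=4−2=2
SNF(R) diag = [2, 4] → torsion [2, 4]

Answer: M ≅ ℤ^2 ⊕ ℤ/2 ⊕ ℤ/4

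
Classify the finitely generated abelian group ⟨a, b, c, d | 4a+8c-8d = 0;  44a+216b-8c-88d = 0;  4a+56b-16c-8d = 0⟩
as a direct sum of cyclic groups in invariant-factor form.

rank_ℚ(R)=3; free=4−3=1
SNF(R) diag = [4, 8, 24] → torsion [4, 8, 24]

Answer: M ≅ ℤ^1 ⊕ ℤ/4 ⊕ ℤ/8 ⊕ ℤ/24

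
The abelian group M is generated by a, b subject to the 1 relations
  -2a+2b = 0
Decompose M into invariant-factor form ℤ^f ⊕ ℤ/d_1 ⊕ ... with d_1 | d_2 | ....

rank_ℚ(R)=1; free=2−1=1
SNF(R) diag = [2] → torsion [2]

Answer: M ≅ ℤ^1 ⊕ ℤ/2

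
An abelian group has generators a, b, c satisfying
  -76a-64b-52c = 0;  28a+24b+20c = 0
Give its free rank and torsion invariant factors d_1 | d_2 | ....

Answer: M ≅ ℤ^1 ⊕ ℤ/4 ⊕ ℤ/8

Derivation:
rank_ℚ(R)=2; free=3−2=1
SNF(R) diag = [4, 8] → torsion [4, 8]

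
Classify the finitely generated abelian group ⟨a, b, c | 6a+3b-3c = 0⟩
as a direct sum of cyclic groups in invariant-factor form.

rank_ℚ(R)=1; free=3−1=2
SNF(R) diag = [3] → torsion [3]

Answer: M ≅ ℤ^2 ⊕ ℤ/3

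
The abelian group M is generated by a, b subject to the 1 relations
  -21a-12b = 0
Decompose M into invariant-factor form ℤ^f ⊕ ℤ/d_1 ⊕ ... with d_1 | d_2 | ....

Answer: M ≅ ℤ^1 ⊕ ℤ/3

Derivation:
rank_ℚ(R)=1; free=2−1=1
SNF(R) diag = [3] → torsion [3]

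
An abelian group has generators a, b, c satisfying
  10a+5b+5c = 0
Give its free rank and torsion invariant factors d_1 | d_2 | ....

rank_ℚ(R)=1; free=3−1=2
SNF(R) diag = [5] → torsion [5]

Answer: M ≅ ℤ^2 ⊕ ℤ/5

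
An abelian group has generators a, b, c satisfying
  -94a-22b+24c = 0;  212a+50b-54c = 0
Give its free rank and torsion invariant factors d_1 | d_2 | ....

Answer: M ≅ ℤ^1 ⊕ ℤ/2 ⊕ ℤ/6

Derivation:
rank_ℚ(R)=2; free=3−2=1
SNF(R) diag = [2, 6] → torsion [2, 6]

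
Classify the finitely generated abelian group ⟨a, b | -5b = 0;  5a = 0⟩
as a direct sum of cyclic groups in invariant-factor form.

rank_ℚ(R)=2; free=2−2=0
SNF(R) diag = [5, 5] → torsion [5, 5]

Answer: M ≅ ℤ/5 ⊕ ℤ/5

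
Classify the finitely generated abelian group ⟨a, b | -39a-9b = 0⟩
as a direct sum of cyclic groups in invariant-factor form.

rank_ℚ(R)=1; free=2−1=1
SNF(R) diag = [3] → torsion [3]

Answer: M ≅ ℤ^1 ⊕ ℤ/3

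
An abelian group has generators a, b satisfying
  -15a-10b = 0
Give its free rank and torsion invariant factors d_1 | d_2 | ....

rank_ℚ(R)=1; free=2−1=1
SNF(R) diag = [5] → torsion [5]

Answer: M ≅ ℤ^1 ⊕ ℤ/5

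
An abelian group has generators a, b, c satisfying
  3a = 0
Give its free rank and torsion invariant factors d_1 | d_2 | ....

Answer: M ≅ ℤ^2 ⊕ ℤ/3

Derivation:
rank_ℚ(R)=1; free=3−1=2
SNF(R) diag = [3] → torsion [3]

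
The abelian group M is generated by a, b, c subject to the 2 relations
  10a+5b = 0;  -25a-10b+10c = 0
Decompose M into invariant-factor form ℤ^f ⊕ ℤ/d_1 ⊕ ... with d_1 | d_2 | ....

Answer: M ≅ ℤ^1 ⊕ ℤ/5 ⊕ ℤ/5

Derivation:
rank_ℚ(R)=2; free=3−2=1
SNF(R) diag = [5, 5] → torsion [5, 5]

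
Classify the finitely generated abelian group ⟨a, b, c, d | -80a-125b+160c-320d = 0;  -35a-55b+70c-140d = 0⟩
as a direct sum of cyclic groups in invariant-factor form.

rank_ℚ(R)=2; free=4−2=2
SNF(R) diag = [5, 5] → torsion [5, 5]

Answer: M ≅ ℤ^2 ⊕ ℤ/5 ⊕ ℤ/5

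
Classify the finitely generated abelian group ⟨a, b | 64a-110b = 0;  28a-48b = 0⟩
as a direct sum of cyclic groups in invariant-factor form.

rank_ℚ(R)=2; free=2−2=0
SNF(R) diag = [2, 4] → torsion [2, 4]

Answer: M ≅ ℤ/2 ⊕ ℤ/4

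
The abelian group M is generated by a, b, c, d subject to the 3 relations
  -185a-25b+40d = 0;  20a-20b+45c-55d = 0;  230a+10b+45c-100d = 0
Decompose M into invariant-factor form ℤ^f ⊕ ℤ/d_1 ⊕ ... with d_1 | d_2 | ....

Answer: M ≅ ℤ^1 ⊕ ℤ/5 ⊕ ℤ/15 ⊕ ℤ/45

Derivation:
rank_ℚ(R)=3; free=4−3=1
SNF(R) diag = [5, 15, 45] → torsion [5, 15, 45]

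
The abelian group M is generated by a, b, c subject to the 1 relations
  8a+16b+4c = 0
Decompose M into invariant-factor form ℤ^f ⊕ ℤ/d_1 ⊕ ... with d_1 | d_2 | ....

rank_ℚ(R)=1; free=3−1=2
SNF(R) diag = [4] → torsion [4]

Answer: M ≅ ℤ^2 ⊕ ℤ/4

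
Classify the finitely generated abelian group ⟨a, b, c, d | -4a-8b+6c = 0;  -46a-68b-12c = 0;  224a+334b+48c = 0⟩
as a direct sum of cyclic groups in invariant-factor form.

rank_ℚ(R)=3; free=4−3=1
SNF(R) diag = [2, 6, 6] → torsion [2, 6, 6]

Answer: M ≅ ℤ^1 ⊕ ℤ/2 ⊕ ℤ/6 ⊕ ℤ/6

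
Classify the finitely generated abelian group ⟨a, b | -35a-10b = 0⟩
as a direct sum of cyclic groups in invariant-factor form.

Answer: M ≅ ℤ^1 ⊕ ℤ/5

Derivation:
rank_ℚ(R)=1; free=2−1=1
SNF(R) diag = [5] → torsion [5]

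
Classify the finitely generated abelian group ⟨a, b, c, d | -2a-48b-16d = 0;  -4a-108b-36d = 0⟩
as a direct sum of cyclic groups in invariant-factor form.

Answer: M ≅ ℤ^2 ⊕ ℤ/2 ⊕ ℤ/4

Derivation:
rank_ℚ(R)=2; free=4−2=2
SNF(R) diag = [2, 4] → torsion [2, 4]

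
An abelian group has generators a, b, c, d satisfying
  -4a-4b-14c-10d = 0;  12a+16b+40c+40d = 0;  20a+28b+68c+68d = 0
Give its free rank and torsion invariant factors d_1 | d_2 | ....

Answer: M ≅ ℤ^1 ⊕ ℤ/2 ⊕ ℤ/4 ⊕ ℤ/4

Derivation:
rank_ℚ(R)=3; free=4−3=1
SNF(R) diag = [2, 4, 4] → torsion [2, 4, 4]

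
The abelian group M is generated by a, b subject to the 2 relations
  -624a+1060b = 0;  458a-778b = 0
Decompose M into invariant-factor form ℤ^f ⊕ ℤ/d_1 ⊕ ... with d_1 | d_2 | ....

rank_ℚ(R)=2; free=2−2=0
SNF(R) diag = [2, 4] → torsion [2, 4]

Answer: M ≅ ℤ/2 ⊕ ℤ/4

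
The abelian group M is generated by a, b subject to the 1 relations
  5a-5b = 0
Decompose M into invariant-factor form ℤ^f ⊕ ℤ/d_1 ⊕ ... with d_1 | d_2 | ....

rank_ℚ(R)=1; free=2−1=1
SNF(R) diag = [5] → torsion [5]

Answer: M ≅ ℤ^1 ⊕ ℤ/5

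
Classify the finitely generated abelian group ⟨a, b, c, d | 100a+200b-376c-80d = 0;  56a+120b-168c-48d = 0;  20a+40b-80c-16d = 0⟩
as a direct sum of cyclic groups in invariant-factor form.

rank_ℚ(R)=3; free=4−3=1
SNF(R) diag = [4, 8, 24] → torsion [4, 8, 24]

Answer: M ≅ ℤ^1 ⊕ ℤ/4 ⊕ ℤ/8 ⊕ ℤ/24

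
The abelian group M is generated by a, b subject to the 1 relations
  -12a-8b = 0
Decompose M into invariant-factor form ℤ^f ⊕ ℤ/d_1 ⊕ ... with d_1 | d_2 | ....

rank_ℚ(R)=1; free=2−1=1
SNF(R) diag = [4] → torsion [4]

Answer: M ≅ ℤ^1 ⊕ ℤ/4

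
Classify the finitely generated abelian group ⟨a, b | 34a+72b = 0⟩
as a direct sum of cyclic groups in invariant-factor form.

Answer: M ≅ ℤ^1 ⊕ ℤ/2

Derivation:
rank_ℚ(R)=1; free=2−1=1
SNF(R) diag = [2] → torsion [2]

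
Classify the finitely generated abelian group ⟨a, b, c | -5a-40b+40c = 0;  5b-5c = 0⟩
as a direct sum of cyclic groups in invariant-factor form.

Answer: M ≅ ℤ^1 ⊕ ℤ/5 ⊕ ℤ/5

Derivation:
rank_ℚ(R)=2; free=3−2=1
SNF(R) diag = [5, 5] → torsion [5, 5]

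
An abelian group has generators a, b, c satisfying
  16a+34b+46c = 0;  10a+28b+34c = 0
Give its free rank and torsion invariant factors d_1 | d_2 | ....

rank_ℚ(R)=2; free=3−2=1
SNF(R) diag = [2, 6] → torsion [2, 6]

Answer: M ≅ ℤ^1 ⊕ ℤ/2 ⊕ ℤ/6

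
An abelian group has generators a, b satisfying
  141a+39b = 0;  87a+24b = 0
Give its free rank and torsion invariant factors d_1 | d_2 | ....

Answer: M ≅ ℤ/3 ⊕ ℤ/3

Derivation:
rank_ℚ(R)=2; free=2−2=0
SNF(R) diag = [3, 3] → torsion [3, 3]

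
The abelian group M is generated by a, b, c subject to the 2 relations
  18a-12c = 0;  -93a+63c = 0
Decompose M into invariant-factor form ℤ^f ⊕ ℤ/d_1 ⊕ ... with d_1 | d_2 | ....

Answer: M ≅ ℤ^1 ⊕ ℤ/3 ⊕ ℤ/6

Derivation:
rank_ℚ(R)=2; free=3−2=1
SNF(R) diag = [3, 6] → torsion [3, 6]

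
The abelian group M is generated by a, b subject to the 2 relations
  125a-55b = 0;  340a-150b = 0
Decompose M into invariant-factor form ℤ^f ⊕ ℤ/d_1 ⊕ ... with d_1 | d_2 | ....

rank_ℚ(R)=2; free=2−2=0
SNF(R) diag = [5, 10] → torsion [5, 10]

Answer: M ≅ ℤ/5 ⊕ ℤ/10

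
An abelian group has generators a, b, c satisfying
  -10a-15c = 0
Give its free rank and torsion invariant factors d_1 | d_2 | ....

rank_ℚ(R)=1; free=3−1=2
SNF(R) diag = [5] → torsion [5]

Answer: M ≅ ℤ^2 ⊕ ℤ/5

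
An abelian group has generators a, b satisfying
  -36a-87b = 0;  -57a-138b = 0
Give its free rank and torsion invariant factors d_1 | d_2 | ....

rank_ℚ(R)=2; free=2−2=0
SNF(R) diag = [3, 3] → torsion [3, 3]

Answer: M ≅ ℤ/3 ⊕ ℤ/3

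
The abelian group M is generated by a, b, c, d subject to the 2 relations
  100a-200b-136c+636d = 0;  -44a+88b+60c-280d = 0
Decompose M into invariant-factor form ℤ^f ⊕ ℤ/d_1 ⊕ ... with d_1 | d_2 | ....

Answer: M ≅ ℤ^2 ⊕ ℤ/4 ⊕ ℤ/4

Derivation:
rank_ℚ(R)=2; free=4−2=2
SNF(R) diag = [4, 4] → torsion [4, 4]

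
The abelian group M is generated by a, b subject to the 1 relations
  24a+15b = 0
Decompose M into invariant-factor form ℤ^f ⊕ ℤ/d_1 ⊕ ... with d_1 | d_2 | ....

Answer: M ≅ ℤ^1 ⊕ ℤ/3

Derivation:
rank_ℚ(R)=1; free=2−1=1
SNF(R) diag = [3] → torsion [3]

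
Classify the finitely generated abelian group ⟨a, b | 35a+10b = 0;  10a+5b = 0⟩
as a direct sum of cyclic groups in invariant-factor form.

Answer: M ≅ ℤ/5 ⊕ ℤ/15

Derivation:
rank_ℚ(R)=2; free=2−2=0
SNF(R) diag = [5, 15] → torsion [5, 15]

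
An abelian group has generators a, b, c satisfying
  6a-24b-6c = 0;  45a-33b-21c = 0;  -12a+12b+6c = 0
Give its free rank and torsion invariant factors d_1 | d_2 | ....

rank_ℚ(R)=3; free=3−3=0
SNF(R) diag = [3, 6, 6] → torsion [3, 6, 6]

Answer: M ≅ ℤ/3 ⊕ ℤ/6 ⊕ ℤ/6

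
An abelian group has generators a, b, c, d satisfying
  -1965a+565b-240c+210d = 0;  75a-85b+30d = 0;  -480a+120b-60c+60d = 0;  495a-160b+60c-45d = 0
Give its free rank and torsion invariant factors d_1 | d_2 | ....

rank_ℚ(R)=4; free=4−4=0
SNF(R) diag = [5, 15, 30, 60] → torsion [5, 15, 30, 60]

Answer: M ≅ ℤ/5 ⊕ ℤ/15 ⊕ ℤ/30 ⊕ ℤ/60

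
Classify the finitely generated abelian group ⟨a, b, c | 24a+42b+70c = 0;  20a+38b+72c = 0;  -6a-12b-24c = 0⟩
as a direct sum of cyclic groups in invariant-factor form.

Answer: M ≅ ℤ/2 ⊕ ℤ/2 ⊕ ℤ/6

Derivation:
rank_ℚ(R)=3; free=3−3=0
SNF(R) diag = [2, 2, 6] → torsion [2, 2, 6]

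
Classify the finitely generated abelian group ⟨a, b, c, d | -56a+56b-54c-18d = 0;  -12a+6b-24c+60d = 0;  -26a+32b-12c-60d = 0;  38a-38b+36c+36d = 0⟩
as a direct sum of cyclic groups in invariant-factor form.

Answer: M ≅ ℤ/2 ⊕ ℤ/6 ⊕ ℤ/18 ⊕ ℤ/36

Derivation:
rank_ℚ(R)=4; free=4−4=0
SNF(R) diag = [2, 6, 18, 36] → torsion [2, 6, 18, 36]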